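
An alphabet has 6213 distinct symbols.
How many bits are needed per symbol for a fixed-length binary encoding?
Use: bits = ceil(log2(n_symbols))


log2(6213) = 12.6011
Bracket: 2^12 = 4096 < 6213 <= 2^13 = 8192
So ceil(log2(6213)) = 13

bits = ceil(log2(6213)) = ceil(12.6011) = 13 bits


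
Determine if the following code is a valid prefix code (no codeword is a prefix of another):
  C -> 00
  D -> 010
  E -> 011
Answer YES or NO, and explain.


Checking each pair (does one codeword prefix another?):
  C='00' vs D='010': no prefix
  C='00' vs E='011': no prefix
  D='010' vs C='00': no prefix
  D='010' vs E='011': no prefix
  E='011' vs C='00': no prefix
  E='011' vs D='010': no prefix
No violation found over all pairs.

YES -- this is a valid prefix code. No codeword is a prefix of any other codeword.


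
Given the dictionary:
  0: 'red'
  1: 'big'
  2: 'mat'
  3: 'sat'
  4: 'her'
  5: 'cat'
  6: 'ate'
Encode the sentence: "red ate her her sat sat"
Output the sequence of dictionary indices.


Look up each word in the dictionary:
  'red' -> 0
  'ate' -> 6
  'her' -> 4
  'her' -> 4
  'sat' -> 3
  'sat' -> 3

Encoded: [0, 6, 4, 4, 3, 3]


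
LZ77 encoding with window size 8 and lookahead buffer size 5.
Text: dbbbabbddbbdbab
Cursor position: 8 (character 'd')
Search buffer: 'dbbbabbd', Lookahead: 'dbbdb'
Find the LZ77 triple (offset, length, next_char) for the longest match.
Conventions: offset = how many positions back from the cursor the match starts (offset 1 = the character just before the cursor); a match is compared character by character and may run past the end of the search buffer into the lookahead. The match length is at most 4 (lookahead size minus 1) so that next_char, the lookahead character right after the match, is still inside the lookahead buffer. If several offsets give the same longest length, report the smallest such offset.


Try each offset into the search buffer:
  offset=1 (pos 7, char 'd'): match length 1
  offset=2 (pos 6, char 'b'): match length 0
  offset=3 (pos 5, char 'b'): match length 0
  offset=4 (pos 4, char 'a'): match length 0
  offset=5 (pos 3, char 'b'): match length 0
  offset=6 (pos 2, char 'b'): match length 0
  offset=7 (pos 1, char 'b'): match length 0
  offset=8 (pos 0, char 'd'): match length 3
Longest match has length 3 at offset 8.
next_char = character at position 8 + 3 = 11 -> 'd'

Best match: offset=8, length=3 (matching 'dbb' starting at position 0)
LZ77 triple: (8, 3, 'd')


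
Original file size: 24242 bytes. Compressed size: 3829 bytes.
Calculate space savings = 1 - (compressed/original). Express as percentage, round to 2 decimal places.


ratio = compressed/original = 3829/24242 = 0.157949
savings = 1 - ratio = 1 - 0.157949 = 0.842051
as a percentage: 0.842051 * 100 = 84.21%

Space savings = 1 - 3829/24242 = 84.21%


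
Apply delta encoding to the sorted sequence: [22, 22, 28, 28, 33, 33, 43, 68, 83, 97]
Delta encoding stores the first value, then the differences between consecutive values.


First value: 22
Deltas:
  22 - 22 = 0
  28 - 22 = 6
  28 - 28 = 0
  33 - 28 = 5
  33 - 33 = 0
  43 - 33 = 10
  68 - 43 = 25
  83 - 68 = 15
  97 - 83 = 14


Delta encoded: [22, 0, 6, 0, 5, 0, 10, 25, 15, 14]


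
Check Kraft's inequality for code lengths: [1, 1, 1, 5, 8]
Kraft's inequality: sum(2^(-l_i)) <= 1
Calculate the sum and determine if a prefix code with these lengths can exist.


Sum = 2^(-1) + 2^(-1) + 2^(-1) + 2^(-5) + 2^(-8)
    = 0.5 + 0.5 + 0.5 + 0.03125 + 0.00390625
    = 393/256 = 1.53515625
Since 1.53515625 > 1, Kraft's inequality is NOT satisfied.
A prefix code with these lengths CANNOT exist.

Kraft sum = 1.53515625. Not satisfied.


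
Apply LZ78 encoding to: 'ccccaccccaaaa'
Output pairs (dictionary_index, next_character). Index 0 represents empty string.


LZ78 encoding steps:
Dictionary: {0: ''}
Step 1: w='' (idx 0), next='c' -> output (0, 'c'), add 'c' as idx 1
Step 2: w='c' (idx 1), next='c' -> output (1, 'c'), add 'cc' as idx 2
Step 3: w='c' (idx 1), next='a' -> output (1, 'a'), add 'ca' as idx 3
Step 4: w='cc' (idx 2), next='c' -> output (2, 'c'), add 'ccc' as idx 4
Step 5: w='ca' (idx 3), next='a' -> output (3, 'a'), add 'caa' as idx 5
Step 6: w='' (idx 0), next='a' -> output (0, 'a'), add 'a' as idx 6
Step 7: w='a' (idx 6), end of input -> output (6, '')


Encoded: [(0, 'c'), (1, 'c'), (1, 'a'), (2, 'c'), (3, 'a'), (0, 'a'), (6, '')]


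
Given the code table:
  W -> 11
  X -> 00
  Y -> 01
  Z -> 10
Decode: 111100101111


Decoding:
11 -> W
11 -> W
00 -> X
10 -> Z
11 -> W
11 -> W


Result: WWXZWW


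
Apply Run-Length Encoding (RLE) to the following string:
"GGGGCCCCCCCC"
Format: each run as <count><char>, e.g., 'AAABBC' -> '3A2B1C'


Scanning runs left to right:
  i=0: run of 'G' x 4 -> '4G'
  i=4: run of 'C' x 8 -> '8C'

RLE = 4G8C


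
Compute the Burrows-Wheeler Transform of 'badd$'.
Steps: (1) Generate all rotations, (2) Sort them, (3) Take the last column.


Rotations (sorted):
  0: $badd -> last char: d
  1: add$b -> last char: b
  2: badd$ -> last char: $
  3: d$bad -> last char: d
  4: dd$ba -> last char: a


BWT = db$da


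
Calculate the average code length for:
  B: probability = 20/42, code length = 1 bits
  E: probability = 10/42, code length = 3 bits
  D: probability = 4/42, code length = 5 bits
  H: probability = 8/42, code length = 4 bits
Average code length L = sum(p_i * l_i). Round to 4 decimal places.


Weighted contributions p_i * l_i:
  B: (20/42) * 1 = 20/42
  E: (10/42) * 3 = 30/42
  D: (4/42) * 5 = 20/42
  H: (8/42) * 4 = 32/42
Sum = (20 + 30 + 20 + 32)/42 = 102/42

L = 102/42 = 2.4286 bits/symbol


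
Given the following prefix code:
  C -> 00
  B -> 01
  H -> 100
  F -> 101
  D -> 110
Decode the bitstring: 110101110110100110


Decoding step by step:
Bits 110 -> D
Bits 101 -> F
Bits 110 -> D
Bits 110 -> D
Bits 100 -> H
Bits 110 -> D


Decoded message: DFDDHD


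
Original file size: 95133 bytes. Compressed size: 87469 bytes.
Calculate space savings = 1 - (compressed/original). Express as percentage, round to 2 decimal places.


ratio = compressed/original = 87469/95133 = 0.919439
savings = 1 - ratio = 1 - 0.919439 = 0.080561
as a percentage: 0.080561 * 100 = 8.06%

Space savings = 1 - 87469/95133 = 8.06%


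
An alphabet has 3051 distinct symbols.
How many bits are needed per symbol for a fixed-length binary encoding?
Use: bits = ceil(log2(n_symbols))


log2(3051) = 11.5751
Bracket: 2^11 = 2048 < 3051 <= 2^12 = 4096
So ceil(log2(3051)) = 12

bits = ceil(log2(3051)) = ceil(11.5751) = 12 bits


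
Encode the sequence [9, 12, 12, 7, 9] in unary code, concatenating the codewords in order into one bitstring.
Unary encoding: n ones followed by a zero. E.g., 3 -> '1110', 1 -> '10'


Encode each number as n ones followed by a terminating 0:
  9 -> 1111111110 (10 bits)
  12 -> 1111111111110 (13 bits)
  12 -> 1111111111110 (13 bits)
  7 -> 11111110 (8 bits)
  9 -> 1111111110 (10 bits)
Total length = 10 + 13 + 13 + 8 + 10 = 54 bits.

Unary([9, 12, 12, 7, 9]) = 111111111011111111111101111111111110111111101111111110 (54 bits)


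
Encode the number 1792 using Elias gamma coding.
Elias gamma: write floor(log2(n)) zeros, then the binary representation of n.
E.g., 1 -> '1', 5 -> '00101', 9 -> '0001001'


num_bits = floor(log2(1792)) + 1 = 11
leading_zeros = num_bits - 1 = 10
binary(1792) = 11100000000

Elias gamma(1792) = '0000000000' + '11100000000' = 000000000011100000000 (21 bits)


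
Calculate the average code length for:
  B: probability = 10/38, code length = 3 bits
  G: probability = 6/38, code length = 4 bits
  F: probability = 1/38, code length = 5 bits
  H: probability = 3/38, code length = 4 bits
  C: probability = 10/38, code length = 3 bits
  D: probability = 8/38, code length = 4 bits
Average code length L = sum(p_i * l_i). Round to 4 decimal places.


Weighted contributions p_i * l_i:
  B: (10/38) * 3 = 30/38
  G: (6/38) * 4 = 24/38
  F: (1/38) * 5 = 5/38
  H: (3/38) * 4 = 12/38
  C: (10/38) * 3 = 30/38
  D: (8/38) * 4 = 32/38
Sum = (30 + 24 + 5 + 12 + 30 + 32)/38 = 133/38

L = 133/38 = 3.5000 bits/symbol


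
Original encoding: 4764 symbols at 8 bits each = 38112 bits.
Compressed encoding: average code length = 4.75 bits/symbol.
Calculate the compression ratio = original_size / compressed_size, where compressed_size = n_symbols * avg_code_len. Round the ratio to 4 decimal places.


original_size = n_symbols * orig_bits = 4764 * 8 = 38112 bits
compressed_size = n_symbols * avg_code_len = 4764 * 4.75 = 22629.0 bits
ratio = original_size / compressed_size = 38112 / 22629.0 = 1.6842

Compression ratio = 1.6842


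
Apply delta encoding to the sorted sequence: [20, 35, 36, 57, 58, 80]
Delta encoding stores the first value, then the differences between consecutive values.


First value: 20
Deltas:
  35 - 20 = 15
  36 - 35 = 1
  57 - 36 = 21
  58 - 57 = 1
  80 - 58 = 22


Delta encoded: [20, 15, 1, 21, 1, 22]


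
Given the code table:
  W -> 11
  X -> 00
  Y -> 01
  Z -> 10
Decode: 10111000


Decoding:
10 -> Z
11 -> W
10 -> Z
00 -> X


Result: ZWZX


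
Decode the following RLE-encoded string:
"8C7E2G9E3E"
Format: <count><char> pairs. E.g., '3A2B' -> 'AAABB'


Expanding each <count><char> pair:
  8C -> 'CCCCCCCC'
  7E -> 'EEEEEEE'
  2G -> 'GG'
  9E -> 'EEEEEEEEE'
  3E -> 'EEE'

Decoded = CCCCCCCCEEEEEEEGGEEEEEEEEEEEE


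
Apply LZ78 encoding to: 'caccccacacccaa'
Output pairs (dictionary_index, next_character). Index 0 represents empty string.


LZ78 encoding steps:
Dictionary: {0: ''}
Step 1: w='' (idx 0), next='c' -> output (0, 'c'), add 'c' as idx 1
Step 2: w='' (idx 0), next='a' -> output (0, 'a'), add 'a' as idx 2
Step 3: w='c' (idx 1), next='c' -> output (1, 'c'), add 'cc' as idx 3
Step 4: w='cc' (idx 3), next='a' -> output (3, 'a'), add 'cca' as idx 4
Step 5: w='c' (idx 1), next='a' -> output (1, 'a'), add 'ca' as idx 5
Step 6: w='cc' (idx 3), next='c' -> output (3, 'c'), add 'ccc' as idx 6
Step 7: w='a' (idx 2), next='a' -> output (2, 'a'), add 'aa' as idx 7


Encoded: [(0, 'c'), (0, 'a'), (1, 'c'), (3, 'a'), (1, 'a'), (3, 'c'), (2, 'a')]


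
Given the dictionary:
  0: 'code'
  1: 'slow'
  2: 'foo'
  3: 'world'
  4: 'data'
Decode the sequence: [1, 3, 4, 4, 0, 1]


Look up each index in the dictionary:
  1 -> 'slow'
  3 -> 'world'
  4 -> 'data'
  4 -> 'data'
  0 -> 'code'
  1 -> 'slow'

Decoded: "slow world data data code slow"


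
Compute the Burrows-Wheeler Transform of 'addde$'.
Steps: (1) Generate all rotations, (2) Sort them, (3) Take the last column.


Rotations (sorted):
  0: $addde -> last char: e
  1: addde$ -> last char: $
  2: ddde$a -> last char: a
  3: dde$ad -> last char: d
  4: de$add -> last char: d
  5: e$addd -> last char: d


BWT = e$addd


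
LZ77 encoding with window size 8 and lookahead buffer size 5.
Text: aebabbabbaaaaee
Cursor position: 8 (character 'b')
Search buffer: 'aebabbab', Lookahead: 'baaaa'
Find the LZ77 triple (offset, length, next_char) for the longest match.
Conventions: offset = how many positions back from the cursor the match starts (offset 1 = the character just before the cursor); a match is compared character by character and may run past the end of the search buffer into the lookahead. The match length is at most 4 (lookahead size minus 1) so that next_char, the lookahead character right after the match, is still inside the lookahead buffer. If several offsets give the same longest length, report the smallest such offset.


Try each offset into the search buffer:
  offset=1 (pos 7, char 'b'): match length 1
  offset=2 (pos 6, char 'a'): match length 0
  offset=3 (pos 5, char 'b'): match length 2
  offset=4 (pos 4, char 'b'): match length 1
  offset=5 (pos 3, char 'a'): match length 0
  offset=6 (pos 2, char 'b'): match length 2
  offset=7 (pos 1, char 'e'): match length 0
  offset=8 (pos 0, char 'a'): match length 0
Longest match has length 2, found at offsets 3, 6; take the smallest, offset 3.
next_char = character at position 8 + 2 = 10 -> 'a'

Best match: offset=3, length=2 (matching 'ba' starting at position 5)
LZ77 triple: (3, 2, 'a')


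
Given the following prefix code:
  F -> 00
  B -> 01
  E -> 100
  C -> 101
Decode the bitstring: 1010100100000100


Decoding step by step:
Bits 101 -> C
Bits 01 -> B
Bits 00 -> F
Bits 100 -> E
Bits 00 -> F
Bits 01 -> B
Bits 00 -> F


Decoded message: CBFEFBF


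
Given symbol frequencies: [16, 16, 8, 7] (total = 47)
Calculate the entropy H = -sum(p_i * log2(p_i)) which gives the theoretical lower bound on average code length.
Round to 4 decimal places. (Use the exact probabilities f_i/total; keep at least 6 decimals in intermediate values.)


Per-symbol terms -p_i * log2(p_i) with p_i = f_i/47:
  p = 16/47 = 0.340426: log2(p) = -1.554589, -p*log2(p) = 0.529222
  p = 16/47 = 0.340426: log2(p) = -1.554589, -p*log2(p) = 0.529222
  p = 8/47 = 0.170213: log2(p) = -2.554589, -p*log2(p) = 0.434824
  p = 7/47 = 0.148936: log2(p) = -2.747234, -p*log2(p) = 0.409163
H = 0.529222 + 0.529222 + 0.434824 + 0.409163 = 1.902431

H = 1.9024 bits/symbol


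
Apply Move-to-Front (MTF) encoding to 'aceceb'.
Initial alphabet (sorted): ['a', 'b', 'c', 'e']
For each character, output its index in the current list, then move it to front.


MTF encoding:
'a': index 0 in ['a', 'b', 'c', 'e'] -> ['a', 'b', 'c', 'e']
'c': index 2 in ['a', 'b', 'c', 'e'] -> ['c', 'a', 'b', 'e']
'e': index 3 in ['c', 'a', 'b', 'e'] -> ['e', 'c', 'a', 'b']
'c': index 1 in ['e', 'c', 'a', 'b'] -> ['c', 'e', 'a', 'b']
'e': index 1 in ['c', 'e', 'a', 'b'] -> ['e', 'c', 'a', 'b']
'b': index 3 in ['e', 'c', 'a', 'b'] -> ['b', 'e', 'c', 'a']


Output: [0, 2, 3, 1, 1, 3]


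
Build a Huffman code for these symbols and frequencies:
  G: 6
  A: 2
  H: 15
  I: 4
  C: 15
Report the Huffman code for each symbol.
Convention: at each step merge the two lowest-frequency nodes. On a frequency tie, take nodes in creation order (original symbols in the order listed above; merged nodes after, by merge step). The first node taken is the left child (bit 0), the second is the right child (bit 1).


Huffman tree construction:
Step 1: Merge A(2) + I(4) = 6
Step 2: Merge G(6) + (A+I)(6) = 12
Step 3: Merge (G+(A+I))(12) + H(15) = 27
Step 4: Merge C(15) + ((G+(A+I))+H)(27) = 42
Read each symbol's code off the tree from the root (left child = 0, right child = 1).

Codes:
  G: 100 (length 3)
  A: 1010 (length 4)
  H: 11 (length 2)
  I: 1011 (length 4)
  C: 0 (length 1)
Average code length: 87/42 = 2.0714 bits/symbol


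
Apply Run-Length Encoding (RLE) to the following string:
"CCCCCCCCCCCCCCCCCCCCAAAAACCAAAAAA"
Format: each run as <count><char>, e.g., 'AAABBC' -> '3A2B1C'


Scanning runs left to right:
  i=0: run of 'C' x 20 -> '20C'
  i=20: run of 'A' x 5 -> '5A'
  i=25: run of 'C' x 2 -> '2C'
  i=27: run of 'A' x 6 -> '6A'

RLE = 20C5A2C6A


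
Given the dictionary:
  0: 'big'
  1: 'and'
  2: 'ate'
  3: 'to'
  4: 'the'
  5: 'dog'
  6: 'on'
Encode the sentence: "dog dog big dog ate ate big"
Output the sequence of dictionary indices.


Look up each word in the dictionary:
  'dog' -> 5
  'dog' -> 5
  'big' -> 0
  'dog' -> 5
  'ate' -> 2
  'ate' -> 2
  'big' -> 0

Encoded: [5, 5, 0, 5, 2, 2, 0]


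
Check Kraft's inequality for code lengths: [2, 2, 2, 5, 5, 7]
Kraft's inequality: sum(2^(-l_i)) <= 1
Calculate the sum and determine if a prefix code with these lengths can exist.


Sum = 2^(-2) + 2^(-2) + 2^(-2) + 2^(-5) + 2^(-5) + 2^(-7)
    = 0.25 + 0.25 + 0.25 + 0.03125 + 0.03125 + 0.0078125
    = 105/128 = 0.8203125
Since 0.8203125 <= 1, Kraft's inequality IS satisfied.
A prefix code with these lengths CAN exist.

Kraft sum = 0.8203125. Satisfied.


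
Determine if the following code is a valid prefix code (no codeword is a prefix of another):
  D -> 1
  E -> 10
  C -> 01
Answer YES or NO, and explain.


Checking each pair (does one codeword prefix another?):
  D='1' vs E='10': prefix -- VIOLATION

NO -- this is NOT a valid prefix code. D (1) is a prefix of E (10).


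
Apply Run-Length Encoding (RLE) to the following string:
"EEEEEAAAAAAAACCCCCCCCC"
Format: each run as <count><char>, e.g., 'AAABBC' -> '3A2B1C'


Scanning runs left to right:
  i=0: run of 'E' x 5 -> '5E'
  i=5: run of 'A' x 8 -> '8A'
  i=13: run of 'C' x 9 -> '9C'

RLE = 5E8A9C


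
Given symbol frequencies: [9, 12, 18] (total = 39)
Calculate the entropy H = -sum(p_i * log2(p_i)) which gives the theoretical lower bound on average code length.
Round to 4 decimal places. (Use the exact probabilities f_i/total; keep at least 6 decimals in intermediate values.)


Per-symbol terms -p_i * log2(p_i) with p_i = f_i/39:
  p = 9/39 = 0.230769: log2(p) = -2.115477, -p*log2(p) = 0.488187
  p = 12/39 = 0.307692: log2(p) = -1.700440, -p*log2(p) = 0.523212
  p = 18/39 = 0.461538: log2(p) = -1.115477, -p*log2(p) = 0.514836
H = 0.488187 + 0.523212 + 0.514836 = 1.526235

H = 1.5262 bits/symbol


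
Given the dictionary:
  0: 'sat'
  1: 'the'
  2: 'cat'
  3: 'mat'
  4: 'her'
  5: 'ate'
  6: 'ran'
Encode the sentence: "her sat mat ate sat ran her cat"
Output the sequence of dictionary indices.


Look up each word in the dictionary:
  'her' -> 4
  'sat' -> 0
  'mat' -> 3
  'ate' -> 5
  'sat' -> 0
  'ran' -> 6
  'her' -> 4
  'cat' -> 2

Encoded: [4, 0, 3, 5, 0, 6, 4, 2]


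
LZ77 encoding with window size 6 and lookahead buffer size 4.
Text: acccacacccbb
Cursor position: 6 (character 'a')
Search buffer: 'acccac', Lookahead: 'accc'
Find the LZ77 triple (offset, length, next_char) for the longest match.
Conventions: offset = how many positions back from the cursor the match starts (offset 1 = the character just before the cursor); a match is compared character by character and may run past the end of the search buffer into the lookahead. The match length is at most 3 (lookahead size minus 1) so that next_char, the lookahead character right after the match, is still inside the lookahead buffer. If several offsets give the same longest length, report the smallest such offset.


Try each offset into the search buffer:
  offset=1 (pos 5, char 'c'): match length 0
  offset=2 (pos 4, char 'a'): match length 2
  offset=3 (pos 3, char 'c'): match length 0
  offset=4 (pos 2, char 'c'): match length 0
  offset=5 (pos 1, char 'c'): match length 0
  offset=6 (pos 0, char 'a'): match length 3
Longest match has length 3 at offset 6.
next_char = character at position 6 + 3 = 9 -> 'c'

Best match: offset=6, length=3 (matching 'acc' starting at position 0)
LZ77 triple: (6, 3, 'c')


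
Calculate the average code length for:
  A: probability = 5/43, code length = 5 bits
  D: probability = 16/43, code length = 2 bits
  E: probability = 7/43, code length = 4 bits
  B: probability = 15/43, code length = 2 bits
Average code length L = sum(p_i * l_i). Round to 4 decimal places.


Weighted contributions p_i * l_i:
  A: (5/43) * 5 = 25/43
  D: (16/43) * 2 = 32/43
  E: (7/43) * 4 = 28/43
  B: (15/43) * 2 = 30/43
Sum = (25 + 32 + 28 + 30)/43 = 115/43

L = 115/43 = 2.6744 bits/symbol


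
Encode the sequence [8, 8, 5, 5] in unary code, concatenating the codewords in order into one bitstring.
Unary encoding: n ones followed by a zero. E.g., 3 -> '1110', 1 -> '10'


Encode each number as n ones followed by a terminating 0:
  8 -> 111111110 (9 bits)
  8 -> 111111110 (9 bits)
  5 -> 111110 (6 bits)
  5 -> 111110 (6 bits)
Total length = 9 + 9 + 6 + 6 = 30 bits.

Unary([8, 8, 5, 5]) = 111111110111111110111110111110 (30 bits)


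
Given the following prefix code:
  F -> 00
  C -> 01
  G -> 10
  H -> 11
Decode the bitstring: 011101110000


Decoding step by step:
Bits 01 -> C
Bits 11 -> H
Bits 01 -> C
Bits 11 -> H
Bits 00 -> F
Bits 00 -> F


Decoded message: CHCHFF


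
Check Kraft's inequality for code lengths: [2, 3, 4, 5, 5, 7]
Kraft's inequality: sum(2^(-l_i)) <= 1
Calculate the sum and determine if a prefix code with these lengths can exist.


Sum = 2^(-2) + 2^(-3) + 2^(-4) + 2^(-5) + 2^(-5) + 2^(-7)
    = 0.25 + 0.125 + 0.0625 + 0.03125 + 0.03125 + 0.0078125
    = 65/128 = 0.5078125
Since 0.5078125 <= 1, Kraft's inequality IS satisfied.
A prefix code with these lengths CAN exist.

Kraft sum = 0.5078125. Satisfied.


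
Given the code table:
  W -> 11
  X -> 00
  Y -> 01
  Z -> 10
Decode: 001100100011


Decoding:
00 -> X
11 -> W
00 -> X
10 -> Z
00 -> X
11 -> W


Result: XWXZXW


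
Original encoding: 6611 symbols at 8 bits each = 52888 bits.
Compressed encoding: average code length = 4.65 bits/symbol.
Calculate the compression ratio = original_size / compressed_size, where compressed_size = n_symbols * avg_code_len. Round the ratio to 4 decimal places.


original_size = n_symbols * orig_bits = 6611 * 8 = 52888 bits
compressed_size = n_symbols * avg_code_len = 6611 * 4.65 = 30741.15 bits
ratio = original_size / compressed_size = 52888 / 30741.15 = 1.7204

Compression ratio = 1.7204


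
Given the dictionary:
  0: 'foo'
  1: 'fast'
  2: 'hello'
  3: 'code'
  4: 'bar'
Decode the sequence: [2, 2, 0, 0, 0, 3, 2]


Look up each index in the dictionary:
  2 -> 'hello'
  2 -> 'hello'
  0 -> 'foo'
  0 -> 'foo'
  0 -> 'foo'
  3 -> 'code'
  2 -> 'hello'

Decoded: "hello hello foo foo foo code hello"


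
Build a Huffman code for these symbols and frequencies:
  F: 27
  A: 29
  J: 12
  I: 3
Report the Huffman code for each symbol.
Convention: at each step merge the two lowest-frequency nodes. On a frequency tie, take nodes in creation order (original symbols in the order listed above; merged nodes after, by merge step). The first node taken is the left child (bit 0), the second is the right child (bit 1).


Huffman tree construction:
Step 1: Merge I(3) + J(12) = 15
Step 2: Merge (I+J)(15) + F(27) = 42
Step 3: Merge A(29) + ((I+J)+F)(42) = 71
Read each symbol's code off the tree from the root (left child = 0, right child = 1).

Codes:
  F: 11 (length 2)
  A: 0 (length 1)
  J: 101 (length 3)
  I: 100 (length 3)
Average code length: 128/71 = 1.8028 bits/symbol


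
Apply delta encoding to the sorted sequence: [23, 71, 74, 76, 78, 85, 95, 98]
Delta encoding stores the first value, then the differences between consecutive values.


First value: 23
Deltas:
  71 - 23 = 48
  74 - 71 = 3
  76 - 74 = 2
  78 - 76 = 2
  85 - 78 = 7
  95 - 85 = 10
  98 - 95 = 3


Delta encoded: [23, 48, 3, 2, 2, 7, 10, 3]


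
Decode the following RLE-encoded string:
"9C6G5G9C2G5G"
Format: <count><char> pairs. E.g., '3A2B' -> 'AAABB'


Expanding each <count><char> pair:
  9C -> 'CCCCCCCCC'
  6G -> 'GGGGGG'
  5G -> 'GGGGG'
  9C -> 'CCCCCCCCC'
  2G -> 'GG'
  5G -> 'GGGGG'

Decoded = CCCCCCCCCGGGGGGGGGGGCCCCCCCCCGGGGGGG


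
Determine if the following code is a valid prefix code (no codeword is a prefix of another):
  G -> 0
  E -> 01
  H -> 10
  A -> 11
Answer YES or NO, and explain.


Checking each pair (does one codeword prefix another?):
  G='0' vs E='01': prefix -- VIOLATION

NO -- this is NOT a valid prefix code. G (0) is a prefix of E (01).


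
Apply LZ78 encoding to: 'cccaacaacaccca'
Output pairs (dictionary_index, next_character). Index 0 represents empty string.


LZ78 encoding steps:
Dictionary: {0: ''}
Step 1: w='' (idx 0), next='c' -> output (0, 'c'), add 'c' as idx 1
Step 2: w='c' (idx 1), next='c' -> output (1, 'c'), add 'cc' as idx 2
Step 3: w='' (idx 0), next='a' -> output (0, 'a'), add 'a' as idx 3
Step 4: w='a' (idx 3), next='c' -> output (3, 'c'), add 'ac' as idx 4
Step 5: w='a' (idx 3), next='a' -> output (3, 'a'), add 'aa' as idx 5
Step 6: w='c' (idx 1), next='a' -> output (1, 'a'), add 'ca' as idx 6
Step 7: w='cc' (idx 2), next='c' -> output (2, 'c'), add 'ccc' as idx 7
Step 8: w='a' (idx 3), end of input -> output (3, '')


Encoded: [(0, 'c'), (1, 'c'), (0, 'a'), (3, 'c'), (3, 'a'), (1, 'a'), (2, 'c'), (3, '')]


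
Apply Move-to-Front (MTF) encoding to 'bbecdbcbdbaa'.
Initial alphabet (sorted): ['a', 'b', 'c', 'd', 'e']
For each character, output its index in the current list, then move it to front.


MTF encoding:
'b': index 1 in ['a', 'b', 'c', 'd', 'e'] -> ['b', 'a', 'c', 'd', 'e']
'b': index 0 in ['b', 'a', 'c', 'd', 'e'] -> ['b', 'a', 'c', 'd', 'e']
'e': index 4 in ['b', 'a', 'c', 'd', 'e'] -> ['e', 'b', 'a', 'c', 'd']
'c': index 3 in ['e', 'b', 'a', 'c', 'd'] -> ['c', 'e', 'b', 'a', 'd']
'd': index 4 in ['c', 'e', 'b', 'a', 'd'] -> ['d', 'c', 'e', 'b', 'a']
'b': index 3 in ['d', 'c', 'e', 'b', 'a'] -> ['b', 'd', 'c', 'e', 'a']
'c': index 2 in ['b', 'd', 'c', 'e', 'a'] -> ['c', 'b', 'd', 'e', 'a']
'b': index 1 in ['c', 'b', 'd', 'e', 'a'] -> ['b', 'c', 'd', 'e', 'a']
'd': index 2 in ['b', 'c', 'd', 'e', 'a'] -> ['d', 'b', 'c', 'e', 'a']
'b': index 1 in ['d', 'b', 'c', 'e', 'a'] -> ['b', 'd', 'c', 'e', 'a']
'a': index 4 in ['b', 'd', 'c', 'e', 'a'] -> ['a', 'b', 'd', 'c', 'e']
'a': index 0 in ['a', 'b', 'd', 'c', 'e'] -> ['a', 'b', 'd', 'c', 'e']


Output: [1, 0, 4, 3, 4, 3, 2, 1, 2, 1, 4, 0]


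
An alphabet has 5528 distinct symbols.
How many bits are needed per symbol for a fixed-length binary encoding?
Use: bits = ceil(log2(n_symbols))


log2(5528) = 12.4325
Bracket: 2^12 = 4096 < 5528 <= 2^13 = 8192
So ceil(log2(5528)) = 13

bits = ceil(log2(5528)) = ceil(12.4325) = 13 bits


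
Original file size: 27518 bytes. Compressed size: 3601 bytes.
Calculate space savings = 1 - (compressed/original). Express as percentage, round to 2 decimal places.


ratio = compressed/original = 3601/27518 = 0.13086
savings = 1 - ratio = 1 - 0.13086 = 0.86914
as a percentage: 0.86914 * 100 = 86.91%

Space savings = 1 - 3601/27518 = 86.91%


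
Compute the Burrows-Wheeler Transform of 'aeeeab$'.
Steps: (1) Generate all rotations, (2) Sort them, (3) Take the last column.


Rotations (sorted):
  0: $aeeeab -> last char: b
  1: ab$aeee -> last char: e
  2: aeeeab$ -> last char: $
  3: b$aeeea -> last char: a
  4: eab$aee -> last char: e
  5: eeab$ae -> last char: e
  6: eeeab$a -> last char: a


BWT = be$aeea


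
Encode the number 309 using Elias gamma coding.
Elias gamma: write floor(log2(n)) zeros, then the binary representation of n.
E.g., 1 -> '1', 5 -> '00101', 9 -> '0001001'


num_bits = floor(log2(309)) + 1 = 9
leading_zeros = num_bits - 1 = 8
binary(309) = 100110101

Elias gamma(309) = '00000000' + '100110101' = 00000000100110101 (17 bits)


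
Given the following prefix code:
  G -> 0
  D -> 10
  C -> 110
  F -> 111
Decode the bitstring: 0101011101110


Decoding step by step:
Bits 0 -> G
Bits 10 -> D
Bits 10 -> D
Bits 111 -> F
Bits 0 -> G
Bits 111 -> F
Bits 0 -> G


Decoded message: GDDFGFG


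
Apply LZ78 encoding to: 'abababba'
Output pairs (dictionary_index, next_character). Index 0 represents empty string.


LZ78 encoding steps:
Dictionary: {0: ''}
Step 1: w='' (idx 0), next='a' -> output (0, 'a'), add 'a' as idx 1
Step 2: w='' (idx 0), next='b' -> output (0, 'b'), add 'b' as idx 2
Step 3: w='a' (idx 1), next='b' -> output (1, 'b'), add 'ab' as idx 3
Step 4: w='ab' (idx 3), next='b' -> output (3, 'b'), add 'abb' as idx 4
Step 5: w='a' (idx 1), end of input -> output (1, '')


Encoded: [(0, 'a'), (0, 'b'), (1, 'b'), (3, 'b'), (1, '')]


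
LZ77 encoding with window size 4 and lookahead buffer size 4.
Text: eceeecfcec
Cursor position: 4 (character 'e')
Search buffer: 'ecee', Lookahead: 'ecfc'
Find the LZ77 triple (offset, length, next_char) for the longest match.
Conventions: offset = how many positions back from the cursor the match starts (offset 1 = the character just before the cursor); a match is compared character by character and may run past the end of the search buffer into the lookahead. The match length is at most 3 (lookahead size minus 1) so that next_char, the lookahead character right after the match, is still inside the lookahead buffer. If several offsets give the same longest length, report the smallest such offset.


Try each offset into the search buffer:
  offset=1 (pos 3, char 'e'): match length 1
  offset=2 (pos 2, char 'e'): match length 1
  offset=3 (pos 1, char 'c'): match length 0
  offset=4 (pos 0, char 'e'): match length 2
Longest match has length 2 at offset 4.
next_char = character at position 4 + 2 = 6 -> 'f'

Best match: offset=4, length=2 (matching 'ec' starting at position 0)
LZ77 triple: (4, 2, 'f')


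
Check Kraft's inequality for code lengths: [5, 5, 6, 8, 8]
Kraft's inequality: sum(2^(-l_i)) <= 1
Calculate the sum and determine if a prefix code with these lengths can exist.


Sum = 2^(-5) + 2^(-5) + 2^(-6) + 2^(-8) + 2^(-8)
    = 0.03125 + 0.03125 + 0.015625 + 0.00390625 + 0.00390625
    = 22/256 = 0.0859375
Since 0.0859375 <= 1, Kraft's inequality IS satisfied.
A prefix code with these lengths CAN exist.

Kraft sum = 0.0859375. Satisfied.


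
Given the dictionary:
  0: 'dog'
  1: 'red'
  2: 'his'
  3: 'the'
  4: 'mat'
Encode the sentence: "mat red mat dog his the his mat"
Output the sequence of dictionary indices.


Look up each word in the dictionary:
  'mat' -> 4
  'red' -> 1
  'mat' -> 4
  'dog' -> 0
  'his' -> 2
  'the' -> 3
  'his' -> 2
  'mat' -> 4

Encoded: [4, 1, 4, 0, 2, 3, 2, 4]


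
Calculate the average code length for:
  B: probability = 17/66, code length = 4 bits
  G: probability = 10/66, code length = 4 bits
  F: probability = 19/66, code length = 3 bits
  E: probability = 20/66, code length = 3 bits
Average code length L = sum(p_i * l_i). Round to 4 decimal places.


Weighted contributions p_i * l_i:
  B: (17/66) * 4 = 68/66
  G: (10/66) * 4 = 40/66
  F: (19/66) * 3 = 57/66
  E: (20/66) * 3 = 60/66
Sum = (68 + 40 + 57 + 60)/66 = 225/66

L = 225/66 = 3.4091 bits/symbol


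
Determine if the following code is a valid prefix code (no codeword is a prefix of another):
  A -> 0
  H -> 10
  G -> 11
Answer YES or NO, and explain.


Checking each pair (does one codeword prefix another?):
  A='0' vs H='10': no prefix
  A='0' vs G='11': no prefix
  H='10' vs A='0': no prefix
  H='10' vs G='11': no prefix
  G='11' vs A='0': no prefix
  G='11' vs H='10': no prefix
No violation found over all pairs.

YES -- this is a valid prefix code. No codeword is a prefix of any other codeword.


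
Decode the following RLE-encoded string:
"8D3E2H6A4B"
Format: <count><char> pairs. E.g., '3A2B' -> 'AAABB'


Expanding each <count><char> pair:
  8D -> 'DDDDDDDD'
  3E -> 'EEE'
  2H -> 'HH'
  6A -> 'AAAAAA'
  4B -> 'BBBB'

Decoded = DDDDDDDDEEEHHAAAAAABBBB


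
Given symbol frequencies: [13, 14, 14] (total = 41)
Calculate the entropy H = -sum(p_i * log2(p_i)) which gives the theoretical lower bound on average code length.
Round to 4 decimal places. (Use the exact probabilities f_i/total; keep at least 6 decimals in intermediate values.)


Per-symbol terms -p_i * log2(p_i) with p_i = f_i/41:
  p = 13/41 = 0.317073: log2(p) = -1.657112, -p*log2(p) = 0.525426
  p = 14/41 = 0.341463: log2(p) = -1.550197, -p*log2(p) = 0.529336
  p = 14/41 = 0.341463: log2(p) = -1.550197, -p*log2(p) = 0.529336
H = 0.525426 + 0.529336 + 0.529336 = 1.584098

H = 1.5841 bits/symbol


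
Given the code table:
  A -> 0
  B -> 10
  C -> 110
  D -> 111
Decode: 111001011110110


Decoding:
111 -> D
0 -> A
0 -> A
10 -> B
111 -> D
10 -> B
110 -> C


Result: DAABDBC


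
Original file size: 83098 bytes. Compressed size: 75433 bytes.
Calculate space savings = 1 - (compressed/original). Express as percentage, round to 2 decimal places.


ratio = compressed/original = 75433/83098 = 0.90776
savings = 1 - ratio = 1 - 0.90776 = 0.09224
as a percentage: 0.09224 * 100 = 9.22%

Space savings = 1 - 75433/83098 = 9.22%


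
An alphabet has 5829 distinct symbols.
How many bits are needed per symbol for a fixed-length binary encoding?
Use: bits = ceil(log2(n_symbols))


log2(5829) = 12.509
Bracket: 2^12 = 4096 < 5829 <= 2^13 = 8192
So ceil(log2(5829)) = 13

bits = ceil(log2(5829)) = ceil(12.509) = 13 bits


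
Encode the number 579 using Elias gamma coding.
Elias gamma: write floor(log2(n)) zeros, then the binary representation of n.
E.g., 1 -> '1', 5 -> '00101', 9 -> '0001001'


num_bits = floor(log2(579)) + 1 = 10
leading_zeros = num_bits - 1 = 9
binary(579) = 1001000011

Elias gamma(579) = '000000000' + '1001000011' = 0000000001001000011 (19 bits)


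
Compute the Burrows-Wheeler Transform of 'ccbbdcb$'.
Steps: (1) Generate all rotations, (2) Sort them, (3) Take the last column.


Rotations (sorted):
  0: $ccbbdcb -> last char: b
  1: b$ccbbdc -> last char: c
  2: bbdcb$cc -> last char: c
  3: bdcb$ccb -> last char: b
  4: cb$ccbbd -> last char: d
  5: cbbdcb$c -> last char: c
  6: ccbbdcb$ -> last char: $
  7: dcb$ccbb -> last char: b


BWT = bccbdc$b


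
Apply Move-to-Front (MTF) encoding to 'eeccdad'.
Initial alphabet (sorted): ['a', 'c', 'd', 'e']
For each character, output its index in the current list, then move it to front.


MTF encoding:
'e': index 3 in ['a', 'c', 'd', 'e'] -> ['e', 'a', 'c', 'd']
'e': index 0 in ['e', 'a', 'c', 'd'] -> ['e', 'a', 'c', 'd']
'c': index 2 in ['e', 'a', 'c', 'd'] -> ['c', 'e', 'a', 'd']
'c': index 0 in ['c', 'e', 'a', 'd'] -> ['c', 'e', 'a', 'd']
'd': index 3 in ['c', 'e', 'a', 'd'] -> ['d', 'c', 'e', 'a']
'a': index 3 in ['d', 'c', 'e', 'a'] -> ['a', 'd', 'c', 'e']
'd': index 1 in ['a', 'd', 'c', 'e'] -> ['d', 'a', 'c', 'e']


Output: [3, 0, 2, 0, 3, 3, 1]


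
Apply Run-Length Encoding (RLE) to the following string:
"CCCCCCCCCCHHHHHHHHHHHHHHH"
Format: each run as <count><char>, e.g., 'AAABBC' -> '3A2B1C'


Scanning runs left to right:
  i=0: run of 'C' x 10 -> '10C'
  i=10: run of 'H' x 15 -> '15H'

RLE = 10C15H


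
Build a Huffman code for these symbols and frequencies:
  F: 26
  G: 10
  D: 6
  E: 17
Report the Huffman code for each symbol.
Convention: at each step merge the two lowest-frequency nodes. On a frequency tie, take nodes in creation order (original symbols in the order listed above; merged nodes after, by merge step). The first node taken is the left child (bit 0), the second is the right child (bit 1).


Huffman tree construction:
Step 1: Merge D(6) + G(10) = 16
Step 2: Merge (D+G)(16) + E(17) = 33
Step 3: Merge F(26) + ((D+G)+E)(33) = 59
Read each symbol's code off the tree from the root (left child = 0, right child = 1).

Codes:
  F: 0 (length 1)
  G: 101 (length 3)
  D: 100 (length 3)
  E: 11 (length 2)
Average code length: 108/59 = 1.8305 bits/symbol


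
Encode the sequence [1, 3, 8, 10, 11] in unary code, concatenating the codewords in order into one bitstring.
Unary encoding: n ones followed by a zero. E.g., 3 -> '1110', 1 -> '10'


Encode each number as n ones followed by a terminating 0:
  1 -> 10 (2 bits)
  3 -> 1110 (4 bits)
  8 -> 111111110 (9 bits)
  10 -> 11111111110 (11 bits)
  11 -> 111111111110 (12 bits)
Total length = 2 + 4 + 9 + 11 + 12 = 38 bits.

Unary([1, 3, 8, 10, 11]) = 10111011111111011111111110111111111110 (38 bits)


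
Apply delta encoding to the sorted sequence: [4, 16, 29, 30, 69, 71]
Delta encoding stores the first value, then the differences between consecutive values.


First value: 4
Deltas:
  16 - 4 = 12
  29 - 16 = 13
  30 - 29 = 1
  69 - 30 = 39
  71 - 69 = 2


Delta encoded: [4, 12, 13, 1, 39, 2]


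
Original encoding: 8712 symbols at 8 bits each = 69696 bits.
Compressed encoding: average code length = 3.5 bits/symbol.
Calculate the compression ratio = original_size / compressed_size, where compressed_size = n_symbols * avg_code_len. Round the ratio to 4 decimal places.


original_size = n_symbols * orig_bits = 8712 * 8 = 69696 bits
compressed_size = n_symbols * avg_code_len = 8712 * 3.5 = 30492.0 bits
ratio = original_size / compressed_size = 69696 / 30492.0 = 2.2857

Compression ratio = 2.2857


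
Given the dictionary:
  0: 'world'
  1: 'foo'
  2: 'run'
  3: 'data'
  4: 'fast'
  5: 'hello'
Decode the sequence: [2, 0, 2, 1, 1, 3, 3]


Look up each index in the dictionary:
  2 -> 'run'
  0 -> 'world'
  2 -> 'run'
  1 -> 'foo'
  1 -> 'foo'
  3 -> 'data'
  3 -> 'data'

Decoded: "run world run foo foo data data"


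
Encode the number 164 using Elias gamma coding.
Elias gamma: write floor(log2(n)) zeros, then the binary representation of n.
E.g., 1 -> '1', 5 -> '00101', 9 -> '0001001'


num_bits = floor(log2(164)) + 1 = 8
leading_zeros = num_bits - 1 = 7
binary(164) = 10100100

Elias gamma(164) = '0000000' + '10100100' = 000000010100100 (15 bits)


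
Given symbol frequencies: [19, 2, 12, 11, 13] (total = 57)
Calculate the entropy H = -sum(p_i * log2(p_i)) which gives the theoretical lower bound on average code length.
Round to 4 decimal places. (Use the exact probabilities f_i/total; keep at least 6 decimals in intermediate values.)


Per-symbol terms -p_i * log2(p_i) with p_i = f_i/57:
  p = 19/57 = 0.333333: log2(p) = -1.584963, -p*log2(p) = 0.528321
  p = 2/57 = 0.035088: log2(p) = -4.832890, -p*log2(p) = 0.169575
  p = 12/57 = 0.210526: log2(p) = -2.247928, -p*log2(p) = 0.473248
  p = 11/57 = 0.192982: log2(p) = -2.373458, -p*log2(p) = 0.458036
  p = 13/57 = 0.228070: log2(p) = -2.132450, -p*log2(p) = 0.486348
H = 0.528321 + 0.169575 + 0.473248 + 0.458036 + 0.486348 = 2.115528

H = 2.1155 bits/symbol


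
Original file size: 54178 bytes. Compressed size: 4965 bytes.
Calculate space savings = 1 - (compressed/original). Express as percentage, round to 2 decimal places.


ratio = compressed/original = 4965/54178 = 0.091642
savings = 1 - ratio = 1 - 0.091642 = 0.908358
as a percentage: 0.908358 * 100 = 90.84%

Space savings = 1 - 4965/54178 = 90.84%


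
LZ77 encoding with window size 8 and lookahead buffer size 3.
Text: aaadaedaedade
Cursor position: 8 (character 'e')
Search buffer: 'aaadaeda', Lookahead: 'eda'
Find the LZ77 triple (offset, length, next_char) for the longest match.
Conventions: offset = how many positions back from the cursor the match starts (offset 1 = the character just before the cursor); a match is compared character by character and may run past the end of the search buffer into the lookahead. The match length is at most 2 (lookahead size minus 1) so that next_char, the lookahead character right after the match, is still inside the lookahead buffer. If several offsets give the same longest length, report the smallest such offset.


Try each offset into the search buffer:
  offset=1 (pos 7, char 'a'): match length 0
  offset=2 (pos 6, char 'd'): match length 0
  offset=3 (pos 5, char 'e'): match length 2
  offset=4 (pos 4, char 'a'): match length 0
  offset=5 (pos 3, char 'd'): match length 0
  offset=6 (pos 2, char 'a'): match length 0
  offset=7 (pos 1, char 'a'): match length 0
  offset=8 (pos 0, char 'a'): match length 0
Longest match has length 2 at offset 3.
next_char = character at position 8 + 2 = 10 -> 'a'

Best match: offset=3, length=2 (matching 'ed' starting at position 5)
LZ77 triple: (3, 2, 'a')


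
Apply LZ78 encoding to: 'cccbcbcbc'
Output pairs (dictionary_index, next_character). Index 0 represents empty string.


LZ78 encoding steps:
Dictionary: {0: ''}
Step 1: w='' (idx 0), next='c' -> output (0, 'c'), add 'c' as idx 1
Step 2: w='c' (idx 1), next='c' -> output (1, 'c'), add 'cc' as idx 2
Step 3: w='' (idx 0), next='b' -> output (0, 'b'), add 'b' as idx 3
Step 4: w='c' (idx 1), next='b' -> output (1, 'b'), add 'cb' as idx 4
Step 5: w='cb' (idx 4), next='c' -> output (4, 'c'), add 'cbc' as idx 5


Encoded: [(0, 'c'), (1, 'c'), (0, 'b'), (1, 'b'), (4, 'c')]


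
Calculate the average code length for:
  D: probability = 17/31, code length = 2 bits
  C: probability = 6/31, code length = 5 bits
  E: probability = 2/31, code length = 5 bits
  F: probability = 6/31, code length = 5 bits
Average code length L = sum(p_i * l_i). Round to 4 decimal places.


Weighted contributions p_i * l_i:
  D: (17/31) * 2 = 34/31
  C: (6/31) * 5 = 30/31
  E: (2/31) * 5 = 10/31
  F: (6/31) * 5 = 30/31
Sum = (34 + 30 + 10 + 30)/31 = 104/31

L = 104/31 = 3.3548 bits/symbol


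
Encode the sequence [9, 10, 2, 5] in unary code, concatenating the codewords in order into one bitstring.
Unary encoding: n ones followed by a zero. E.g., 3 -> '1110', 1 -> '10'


Encode each number as n ones followed by a terminating 0:
  9 -> 1111111110 (10 bits)
  10 -> 11111111110 (11 bits)
  2 -> 110 (3 bits)
  5 -> 111110 (6 bits)
Total length = 10 + 11 + 3 + 6 = 30 bits.

Unary([9, 10, 2, 5]) = 111111111011111111110110111110 (30 bits)


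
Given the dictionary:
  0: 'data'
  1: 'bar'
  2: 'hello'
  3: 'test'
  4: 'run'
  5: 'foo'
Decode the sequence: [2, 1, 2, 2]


Look up each index in the dictionary:
  2 -> 'hello'
  1 -> 'bar'
  2 -> 'hello'
  2 -> 'hello'

Decoded: "hello bar hello hello"
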